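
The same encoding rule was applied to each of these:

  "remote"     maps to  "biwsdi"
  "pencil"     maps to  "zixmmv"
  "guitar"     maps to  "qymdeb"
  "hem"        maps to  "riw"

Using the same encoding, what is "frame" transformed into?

pbewi

The shift depends on letter class: consonant r→b is +10, but vowel e→i is +4. Vowels shift forward by 4 and consonants shift forward by 10.
On frame: f(cons)+10=p, r(cons)+10=b, a(vowel)+4=e, m(cons)+10=w, e(vowel)+4=i.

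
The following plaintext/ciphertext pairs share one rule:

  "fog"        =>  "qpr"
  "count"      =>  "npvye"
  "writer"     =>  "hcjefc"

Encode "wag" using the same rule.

Vowels shift forward by 1 and consonants shift forward by 11.
On wag: w(cons)+11=h, a(vowel)+1=b, g(cons)+11=r.

hbr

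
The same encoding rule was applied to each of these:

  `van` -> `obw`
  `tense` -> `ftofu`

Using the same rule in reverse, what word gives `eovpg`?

Read the word backwards and shift each letter +1.
Undoing it on eovpg: shift back: e−1=d, o−1=n, v−1=u, p−1=o, g−1=f → dnuof; then reverse → found.

found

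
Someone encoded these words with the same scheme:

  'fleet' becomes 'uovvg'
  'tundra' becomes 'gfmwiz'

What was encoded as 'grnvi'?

timer

Each pair mirrors across the alphabet (f↔u, l↔o, e↔v): positions sum to 25. Each letter is replaced by its mirror in the alphabet: a↔z, b↔y, c↔x, and so on (the Atbash cipher).
Decoding grnvi: g↔t, r↔i, n↔m, v↔e, i↔r.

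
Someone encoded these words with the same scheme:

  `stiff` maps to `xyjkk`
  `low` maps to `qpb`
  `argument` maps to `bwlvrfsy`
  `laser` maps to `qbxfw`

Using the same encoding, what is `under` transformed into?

vsifw

The shift depends on letter class: consonant s→x is +5, but vowel i→j is +1. Vowels shift forward by 1 and consonants shift forward by 5.
For under: u(vowel)+1=v, n(cons)+5=s, d(cons)+5=i, e(vowel)+1=f, r(cons)+5=w.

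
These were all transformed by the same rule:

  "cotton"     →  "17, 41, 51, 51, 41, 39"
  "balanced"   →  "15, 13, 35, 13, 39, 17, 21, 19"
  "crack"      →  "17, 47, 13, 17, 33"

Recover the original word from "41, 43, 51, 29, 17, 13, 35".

c(#3)→17 and o(#15)→41: differences scale by 2, so n = 2·pos + 11. With a=1..z=26, the number is 2·pos + 11.
Reversing it on 41, 43, 51, 29, 17, 13, 35: 41→(41−11)÷2=15=o, 43→(43−11)÷2=16=p, 51→(51−11)÷2=20=t, 29→(29−11)÷2=9=i, 17→(17−11)÷2=3=c, 13→(13−11)÷2=1=a, 35→(35−11)÷2=12=l.

optical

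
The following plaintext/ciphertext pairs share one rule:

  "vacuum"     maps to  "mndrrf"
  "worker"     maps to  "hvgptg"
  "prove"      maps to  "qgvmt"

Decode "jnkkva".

v(21)→m(12) and a(0)→n(13) fit y≡21x+13 (mod 26); the inverse of 21 mod 26 is 5. This is an affine cipher: with a=0,…,z=25, each position x becomes (21x+13) mod 26.
Reversing it on jnkkva: j(9)→5·(9−13)≡6=g; n(13)→5·(13−13)≡0=a; k(10)→5·(10−13)≡11=l; k(10)→5·(10−13)≡11=l; v(21)→5·(21−13)≡14=o; a(0)→5·(0−13)≡13=n (all mod 26).

gallon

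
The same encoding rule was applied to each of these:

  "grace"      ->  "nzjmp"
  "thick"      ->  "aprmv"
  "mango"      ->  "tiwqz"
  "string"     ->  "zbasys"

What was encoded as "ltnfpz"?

In grace: g→n is +7, r→z is +8, a→j is +9, c→m is +10 — the shift increases by 1 each position. Letter i (0-indexed) is shifted by i+7, so successive shifts are 7, 8, 9, ….
Reversing it on ltnfpz: l−7=e, t−8=l, n−9=e, f−10=v, p−11=e, z−12=n.

eleven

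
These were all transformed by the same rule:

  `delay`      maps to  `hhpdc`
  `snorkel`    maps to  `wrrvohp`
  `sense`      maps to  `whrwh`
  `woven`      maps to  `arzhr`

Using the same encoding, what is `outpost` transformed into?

rxxtrwx

The shift depends on letter class: consonant d→h is +4, but vowel e→h is +3. Two shifts are in play — +3 for a/e/i/o/u, +4 for every other letter.
On outpost: o(vowel)+3=r, u(vowel)+3=x, t(cons)+4=x, p(cons)+4=t, o(vowel)+3=r, s(cons)+4=w, t(cons)+4=x.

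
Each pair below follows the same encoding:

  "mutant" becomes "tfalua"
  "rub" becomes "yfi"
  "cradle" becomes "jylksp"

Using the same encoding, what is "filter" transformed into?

mtsapy

The shift depends on letter class: consonant m→t is +7, but vowel u→f is +11. The rule splits by letter class: vowels +11, consonants +7.
For filter: f(cons)+7=m, i(vowel)+11=t, l(cons)+7=s, t(cons)+7=a, e(vowel)+11=p, r(cons)+7=y.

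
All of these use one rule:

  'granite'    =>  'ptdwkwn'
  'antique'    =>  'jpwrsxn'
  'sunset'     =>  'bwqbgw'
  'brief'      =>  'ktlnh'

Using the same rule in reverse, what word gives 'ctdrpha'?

trainer

Shifts by position in granite: pos 0: g→p (+9), pos 1: r→t (+2), pos 2: a→d (+3), pos 3: n→w (+9), pos 4: i→k (+2), pos 5: t→w (+3) — repeating every 3. It's a Vigenère-style cipher with numeric key [9,2,3]: position i shifts by key[i mod 3].
Decoding ctdrpha: c−9=t, t−2=r, d−3=a, r−9=i, p−2=n, h−3=e, a−9=r.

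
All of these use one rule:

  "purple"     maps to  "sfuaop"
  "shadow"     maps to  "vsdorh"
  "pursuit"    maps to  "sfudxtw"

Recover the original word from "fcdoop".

Shifts by position in purple: pos 0: p→s (+3), pos 1: u→f (+11), pos 2: r→u (+3), pos 3: p→a (+11) — repeating every 2. It's a Vigenère-style cipher with numeric key [3,11]: position i shifts by key[i mod 2].
Decoding fcdoop: f−3=c, c−11=r, d−3=a, o−11=d, o−3=l, p−11=e.

cradle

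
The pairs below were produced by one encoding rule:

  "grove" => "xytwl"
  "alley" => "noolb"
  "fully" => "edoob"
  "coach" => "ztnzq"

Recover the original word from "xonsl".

g(6)→x(23) and r(17)→y(24) fit y≡19x+13 (mod 26); the inverse of 19 mod 26 is 11. This is an affine cipher: with a=0,…,z=25, each position x becomes (19x+13) mod 26.
Undoing it on xonsl: x(23)→11·(23−13)≡6=g; o(14)→11·(14−13)≡11=l; n(13)→11·(13−13)≡0=a; s(18)→11·(18−13)≡3=d; l(11)→11·(11−13)≡4=e (all mod 26).

glade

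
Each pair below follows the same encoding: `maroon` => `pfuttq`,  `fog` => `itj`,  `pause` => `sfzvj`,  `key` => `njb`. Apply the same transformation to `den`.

gjq

The shift depends on letter class: consonant m→p is +3, but vowel a→f is +5. The rule splits by letter class: vowels +5, consonants +3.
For den: d(cons)+3=g, e(vowel)+5=j, n(cons)+3=q.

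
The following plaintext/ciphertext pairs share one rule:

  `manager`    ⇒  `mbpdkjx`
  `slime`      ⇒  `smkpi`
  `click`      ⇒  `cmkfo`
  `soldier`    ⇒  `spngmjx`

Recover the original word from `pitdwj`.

phrase

In manager: m→m is +0, a→b is +1, n→p is +2, a→d is +3 — the shift increases by 1 each position. Each letter shifts forward by its position index (0, 1, 2, …) — the shift grows by one for each successive letter.
Undoing it on pitdwj: p−0=p, i−1=h, t−2=r, d−3=a, w−4=s, j−5=e.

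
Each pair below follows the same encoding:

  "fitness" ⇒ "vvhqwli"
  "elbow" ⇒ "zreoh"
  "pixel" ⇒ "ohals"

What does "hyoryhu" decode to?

revolve

The output letters match the input read backwards, each shifted +3: fitness reversed is ssentif. The word is reversed, then every letter is shifted forward by 3.
Undoing it on hyoryhu: shift back: h−3=e, y−3=v, o−3=l, r−3=o, y−3=v, h−3=e, u−3=r → evlover; then reverse → revolve.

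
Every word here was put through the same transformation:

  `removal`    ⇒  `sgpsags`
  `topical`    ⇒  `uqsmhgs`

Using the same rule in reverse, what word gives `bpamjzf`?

Letter i (0-indexed) is shifted by i+1, so successive shifts are 1, 2, 3, ….
Decoding bpamjzf: b−1=a, p−2=n, a−3=x, m−4=i, j−5=e, z−6=t, f−7=y.

anxiety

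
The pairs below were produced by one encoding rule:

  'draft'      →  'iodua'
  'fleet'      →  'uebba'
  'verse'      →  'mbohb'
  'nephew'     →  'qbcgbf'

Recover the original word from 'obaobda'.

d(3)→i(8) and r(17)→o(14) fit y≡19x+3 (mod 26); the inverse of 19 mod 26 is 11. This is an affine cipher: with a=0,…,z=25, each position x becomes (19x+3) mod 26.
Decoding obaobda: o(14)→11·(14−3)≡17=r; b(1)→11·(1−3)≡4=e; a(0)→11·(0−3)≡19=t; o(14)→11·(14−3)≡17=r; b(1)→11·(1−3)≡4=e; d(3)→11·(3−3)≡0=a; a(0)→11·(0−3)≡19=t (all mod 26).

retreat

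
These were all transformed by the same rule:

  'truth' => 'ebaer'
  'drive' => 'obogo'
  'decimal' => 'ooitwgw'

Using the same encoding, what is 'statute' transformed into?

ddgeezp

Shifts by position in truth: pos 0: t→e (+11), pos 1: r→b (+10), pos 2: u→a (+6), pos 3: t→e (+11), pos 4: h→r (+10) — repeating every 3. The shifts repeat in a cycle of length 3: positions 0,1,… shift by +11, +10, +6, then the pattern repeats.
On statute: s+11=d, t+10=d, a+6=g, t+11=e, u+10=e, t+6=z, e+11=p.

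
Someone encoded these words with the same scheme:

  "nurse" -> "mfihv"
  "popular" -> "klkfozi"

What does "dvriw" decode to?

Each letter is replaced by its mirror in the alphabet: a↔z, b↔y, c↔x, and so on (the Atbash cipher).
Undoing it on dvriw: d↔w, v↔e, r↔i, i↔r, w↔d.

weird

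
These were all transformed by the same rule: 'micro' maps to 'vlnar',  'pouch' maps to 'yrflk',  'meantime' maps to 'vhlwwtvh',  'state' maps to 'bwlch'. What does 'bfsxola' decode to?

Shifts by position in micro: pos 0: m→v (+9), pos 1: i→l (+3), pos 2: c→n (+11), pos 3: r→a (+9), pos 4: o→r (+3) — repeating every 3. It's a Vigenère-style cipher with numeric key [9,3,11]: position i shifts by key[i mod 3].
Decoding bfsxola: b−9=s, f−3=c, s−11=h, x−9=o, o−3=l, l−11=a, a−9=r.

scholar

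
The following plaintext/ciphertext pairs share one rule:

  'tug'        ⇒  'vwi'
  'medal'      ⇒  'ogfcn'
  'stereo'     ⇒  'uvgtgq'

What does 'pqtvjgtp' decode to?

Compare letters: t→v is +2, u→w is +2, g→i is +2 — a constant shift. It's a constant shift of +2 (ROT2).
Undoing it on pqtvjgtp: p−2=n, q−2=o, t−2=r, v−2=t, j−2=h, g−2=e, t−2=r, p−2=n.

northern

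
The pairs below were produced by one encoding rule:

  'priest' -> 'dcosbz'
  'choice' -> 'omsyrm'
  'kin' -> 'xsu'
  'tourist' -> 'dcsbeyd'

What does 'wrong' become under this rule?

qxybg

The output letters match the input read backwards, each shifted +10: priest reversed is tseirp. Read the word backwards and shift each letter +10.
Applying it to wrong: reverse → gnorw; then shift: g+10=q, n+10=x, o+10=y, r+10=b, w+10=g.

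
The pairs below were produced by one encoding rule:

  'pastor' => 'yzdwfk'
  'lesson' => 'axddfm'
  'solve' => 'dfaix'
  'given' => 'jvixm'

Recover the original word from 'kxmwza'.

rental

p(15)→y(24) and a(0)→z(25) fit y≡19x+25 (mod 26); the inverse of 19 mod 26 is 11. This is an affine cipher: with a=0,…,z=25, each position x becomes (19x+25) mod 26.
Undoing it on kxmwza: k(10)→11·(10−25)≡17=r; x(23)→11·(23−25)≡4=e; m(12)→11·(12−25)≡13=n; w(22)→11·(22−25)≡19=t; z(25)→11·(25−25)≡0=a; a(0)→11·(0−25)≡11=l (all mod 26).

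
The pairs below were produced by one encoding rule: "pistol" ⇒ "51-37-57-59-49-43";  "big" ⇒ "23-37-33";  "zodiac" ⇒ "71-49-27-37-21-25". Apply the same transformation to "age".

21-33-29

p(#16)→51 and i(#9)→37: differences scale by 2, so n = 2·pos + 19. The formula is n = 2×(alphabet index, a=1) + 19.
Applying it to age: a=1→21, g=7→33, e=5→29.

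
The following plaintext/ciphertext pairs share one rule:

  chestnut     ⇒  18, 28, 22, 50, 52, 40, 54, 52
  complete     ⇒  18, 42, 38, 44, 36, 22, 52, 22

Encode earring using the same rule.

c(#3)→18 and h(#8)→28: differences scale by 2, so n = 2·pos + 12. Each letter becomes 2×(its alphabet position, a=1..z=26) + 12.
Applying it to earring: e=5→22, a=1→14, r=18→48, r=18→48, i=9→30, n=14→40, g=7→26.

22, 14, 48, 48, 30, 40, 26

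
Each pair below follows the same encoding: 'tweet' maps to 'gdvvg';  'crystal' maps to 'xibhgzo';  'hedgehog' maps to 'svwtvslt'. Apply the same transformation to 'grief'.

tirvu

This is the alphabet-reversal cipher (Atbash): a becomes z, b becomes y, etc.
Applying it to grief: g↔t, r↔i, i↔r, e↔v, f↔u.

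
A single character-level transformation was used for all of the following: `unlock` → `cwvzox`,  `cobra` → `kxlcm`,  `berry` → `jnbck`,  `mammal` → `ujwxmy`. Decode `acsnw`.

Each letter shifts forward by (position + 8), i.e. 8, 9, 10, … — the shift grows by one for each successive letter.
Decoding acsnw: a−8=s, c−9=t, s−10=i, n−11=c, w−12=k.

stick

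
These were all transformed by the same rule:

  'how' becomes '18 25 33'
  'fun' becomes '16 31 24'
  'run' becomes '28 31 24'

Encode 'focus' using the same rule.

16 25 13 31 29

h is letter #8 and maps to 18: an offset of 10. Letters become their 1-based position plus 10 (so a→11, b→12, …).
On focus: f=6→16, o=15→25, c=3→13, u=21→31, s=19→29.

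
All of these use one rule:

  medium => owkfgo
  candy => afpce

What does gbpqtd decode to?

The output letters match the input read backwards, each shifted +2: medium reversed is muidem. Read the word backwards and shift each letter +2.
Reversing it on gbpqtd: shift back: g−2=e, b−2=z, p−2=n, q−2=o, t−2=r, d−2=b → eznorb; then reverse → bronze.

bronze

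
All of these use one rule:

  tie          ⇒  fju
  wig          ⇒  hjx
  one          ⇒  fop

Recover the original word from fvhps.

Two steps: reverse the string, then apply a Caesar shift of +1.
Decoding fvhps: shift back: f−1=e, v−1=u, h−1=g, p−1=o, s−1=r → eugor; then reverse → rogue.

rogue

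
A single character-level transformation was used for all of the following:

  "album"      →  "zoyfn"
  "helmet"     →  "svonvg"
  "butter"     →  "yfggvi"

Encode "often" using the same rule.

lugvm

Each pair mirrors across the alphabet (a↔z, l↔o, b↔y): positions sum to 25. This is the alphabet-reversal cipher (Atbash): a becomes z, b becomes y, etc.
For often: o↔l, f↔u, t↔g, e↔v, n↔m.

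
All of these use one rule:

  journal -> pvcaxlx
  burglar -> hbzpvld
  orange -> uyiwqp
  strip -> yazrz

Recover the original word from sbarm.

music

In journal: j→p is +6, o→v is +7, u→c is +8, r→a is +9 — the shift increases by 1 each position. Letter i (0-indexed) is shifted by i+6, so successive shifts are 6, 7, 8, ….
Undoing it on sbarm: s−6=m, b−7=u, a−8=s, r−9=i, m−10=c.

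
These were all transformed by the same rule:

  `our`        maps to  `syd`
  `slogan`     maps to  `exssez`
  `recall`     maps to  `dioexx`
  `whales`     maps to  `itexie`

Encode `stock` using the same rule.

efsow

The shift depends on letter class: consonant r→d is +12, but vowel o→s is +4. Two shifts are in play — +4 for a/e/i/o/u, +12 for every other letter.
On stock: s(cons)+12=e, t(cons)+12=f, o(vowel)+4=s, c(cons)+12=o, k(cons)+12=w.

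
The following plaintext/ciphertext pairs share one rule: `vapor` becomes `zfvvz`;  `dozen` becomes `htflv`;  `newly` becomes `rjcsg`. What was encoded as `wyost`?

In vapor: v→z is +4, a→f is +5, p→v is +6, o→v is +7 — the shift increases by 1 each position. The shift increases by 1 at each position, starting from +4: 4, 5, 6, ….
Decoding wyost: w−4=s, y−5=t, o−6=i, s−7=l, t−8=l.

still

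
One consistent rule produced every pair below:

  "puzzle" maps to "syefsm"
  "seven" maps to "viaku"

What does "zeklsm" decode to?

In puzzle: p→s is +3, u→y is +4, z→e is +5, z→f is +6 — the shift increases by 1 each position. Each letter shifts forward by (position + 3), i.e. 3, 4, 5, … — the shift grows by one for each successive letter.
Reversing it on zeklsm: z−3=w, e−4=a, k−5=f, l−6=f, s−7=l, m−8=e.

waffle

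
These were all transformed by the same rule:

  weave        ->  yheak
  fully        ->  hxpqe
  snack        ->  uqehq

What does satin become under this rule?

In weave: w→y is +2, e→h is +3, a→e is +4, v→a is +5 — the shift increases by 1 each position. The shift increases by 1 at each position, starting from +2: 2, 3, 4, ….
Applying it to satin: s+2=u, a+3=d, t+4=x, i+5=n, n+6=t.

udxnt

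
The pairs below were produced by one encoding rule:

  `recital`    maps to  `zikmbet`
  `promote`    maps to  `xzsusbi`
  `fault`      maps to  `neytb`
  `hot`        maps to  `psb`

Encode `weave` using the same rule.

Two shifts are in play — +4 for a/e/i/o/u, +8 for every other letter.
On weave: w(cons)+8=e, e(vowel)+4=i, a(vowel)+4=e, v(cons)+8=d, e(vowel)+4=i.

eiedi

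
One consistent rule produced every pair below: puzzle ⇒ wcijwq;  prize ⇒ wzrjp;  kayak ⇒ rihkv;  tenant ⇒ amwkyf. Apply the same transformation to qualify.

xcjvtrl

Each letter shifts forward by (position + 7), i.e. 7, 8, 9, … — the shift grows by one for each successive letter.
For qualify: q+7=x, u+8=c, a+9=j, l+10=v, i+11=t, f+12=r, y+13=l.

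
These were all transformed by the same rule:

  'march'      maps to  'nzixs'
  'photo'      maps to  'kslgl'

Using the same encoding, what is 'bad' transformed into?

This is the alphabet-reversal cipher (Atbash): a becomes z, b becomes y, etc.
For bad: b↔y, a↔z, d↔w.

yzw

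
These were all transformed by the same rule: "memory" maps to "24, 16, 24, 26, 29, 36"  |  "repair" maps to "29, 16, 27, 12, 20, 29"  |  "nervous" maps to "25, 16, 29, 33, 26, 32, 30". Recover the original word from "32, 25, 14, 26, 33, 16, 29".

uncover

Letters become their 1-based position plus 11 (so a→12, b→13, …).
Decoding 32, 25, 14, 26, 33, 16, 29: 32→(32−11)÷1=21=u, 25→(25−11)÷1=14=n, 14→(14−11)÷1=3=c, 26→(26−11)÷1=15=o, 33→(33−11)÷1=22=v, 16→(16−11)÷1=5=e, 29→(29−11)÷1=18=r.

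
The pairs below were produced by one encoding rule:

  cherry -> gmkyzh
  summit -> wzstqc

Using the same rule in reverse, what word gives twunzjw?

Each letter shifts forward by (position + 4), i.e. 4, 5, 6, … — the shift grows by one for each successive letter.
Reversing it on twunzjw: t−4=p, w−5=r, u−6=o, n−7=g, z−8=r, j−9=a, w−10=m.

program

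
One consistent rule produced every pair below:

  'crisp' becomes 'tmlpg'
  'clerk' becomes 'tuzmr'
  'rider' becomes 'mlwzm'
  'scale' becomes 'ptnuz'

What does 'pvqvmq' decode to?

suburb

This is an affine cipher: with a=0,…,z=25, each position x becomes (3x+13) mod 26.
Decoding pvqvmq: p(15)→9·(15−13)≡18=s; v(21)→9·(21−13)≡20=u; q(16)→9·(16−13)≡1=b; v(21)→9·(21−13)≡20=u; m(12)→9·(12−13)≡17=r; q(16)→9·(16−13)≡1=b (all mod 26).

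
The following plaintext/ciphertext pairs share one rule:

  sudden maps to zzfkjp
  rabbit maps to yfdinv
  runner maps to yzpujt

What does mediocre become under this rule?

Shifts by position in sudden: pos 0: s→z (+7), pos 1: u→z (+5), pos 2: d→f (+2), pos 3: d→k (+7), pos 4: e→j (+5), pos 5: n→p (+2) — repeating every 3. It's a Vigenère-style cipher with numeric key [7,5,2]: position i shifts by key[i mod 3].
Applying it to mediocre: m+7=t, e+5=j, d+2=f, i+7=p, o+5=t, c+2=e, r+7=y, e+5=j.

tjfpteyj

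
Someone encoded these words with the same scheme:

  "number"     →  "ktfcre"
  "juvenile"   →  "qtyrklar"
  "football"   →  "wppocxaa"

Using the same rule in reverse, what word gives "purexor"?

operate

This is an affine cipher: with a=0,…,z=25, each position x becomes (5x+23) mod 26.
Reversing it on purexor: p(15)→21·(15−23)≡14=o; u(20)→21·(20−23)≡15=p; r(17)→21·(17−23)≡4=e; e(4)→21·(4−23)≡17=r; x(23)→21·(23−23)≡0=a; o(14)→21·(14−23)≡19=t; r(17)→21·(17−23)≡4=e (all mod 26).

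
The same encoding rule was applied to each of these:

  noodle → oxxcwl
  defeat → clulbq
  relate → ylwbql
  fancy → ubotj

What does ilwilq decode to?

velvet

n(13)→o(14) and o(14)→x(23) fit y≡9x+1 (mod 26); the inverse of 9 mod 26 is 3. Treating letters as 0–25, the rule is x ↦ 9x + 1 (mod 26).
Reversing it on ilwilq: i(8)→3·(8−1)≡21=v; l(11)→3·(11−1)≡4=e; w(22)→3·(22−1)≡11=l; i(8)→3·(8−1)≡21=v; l(11)→3·(11−1)≡4=e; q(16)→3·(16−1)≡19=t (all mod 26).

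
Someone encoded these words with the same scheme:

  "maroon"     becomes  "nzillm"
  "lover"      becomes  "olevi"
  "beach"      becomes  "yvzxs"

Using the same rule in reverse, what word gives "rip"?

Each letter is replaced by its mirror in the alphabet: a↔z, b↔y, c↔x, and so on (the Atbash cipher).
Decoding rip: r↔i, i↔r, p↔k.

irk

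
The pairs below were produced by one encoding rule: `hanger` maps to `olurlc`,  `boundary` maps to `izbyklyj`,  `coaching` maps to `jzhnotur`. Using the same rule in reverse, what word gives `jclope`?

credit

Shifts by position in hanger: pos 0: h→o (+7), pos 1: a→l (+11), pos 2: n→u (+7), pos 3: g→r (+11) — repeating every 2. It's a Vigenère-style cipher with numeric key [7,11]: position i shifts by key[i mod 2].
Reversing it on jclope: j−7=c, c−11=r, l−7=e, o−11=d, p−7=i, e−11=t.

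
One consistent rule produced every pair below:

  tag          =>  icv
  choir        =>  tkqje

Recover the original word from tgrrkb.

zipper

The output letters match the input read backwards, each shifted +2: tag reversed is gat. Two steps: reverse the string, then apply a Caesar shift of +2.
Decoding tgrrkb: shift back: t−2=r, g−2=e, r−2=p, r−2=p, k−2=i, b−2=z → reppiz; then reverse → zipper.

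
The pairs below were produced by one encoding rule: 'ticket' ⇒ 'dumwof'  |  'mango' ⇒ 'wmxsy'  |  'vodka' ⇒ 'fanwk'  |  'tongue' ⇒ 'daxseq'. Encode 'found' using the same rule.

The shifts repeat in a cycle of length 2: positions 0,1,… shift by +10, +12, then the pattern repeats.
Applying it to found: f+10=p, o+12=a, u+10=e, n+12=z, d+10=n.

paezn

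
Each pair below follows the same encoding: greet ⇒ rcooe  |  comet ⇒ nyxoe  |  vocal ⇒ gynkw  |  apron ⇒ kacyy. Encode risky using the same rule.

csdvj

Vowels shift forward by 10 and consonants shift forward by 11.
For risky: r(cons)+11=c, i(vowel)+10=s, s(cons)+11=d, k(cons)+11=v, y(cons)+11=j.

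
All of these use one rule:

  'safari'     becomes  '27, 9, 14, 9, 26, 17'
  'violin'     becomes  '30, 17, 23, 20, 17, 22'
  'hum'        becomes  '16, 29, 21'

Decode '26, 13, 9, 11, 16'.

Each letter is replaced by its alphabet position (a=1..z=26) + 8.
Undoing it on 26, 13, 9, 11, 16: 26→(26−8)÷1=18=r, 13→(13−8)÷1=5=e, 9→(9−8)÷1=1=a, 11→(11−8)÷1=3=c, 16→(16−8)÷1=8=h.

reach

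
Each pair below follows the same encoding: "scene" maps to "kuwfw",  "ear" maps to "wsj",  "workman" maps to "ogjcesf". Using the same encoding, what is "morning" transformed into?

Compare letters: s→k is +18, c→u is +18, e→w is +18 — a constant shift. This is a Caesar cipher with shift 18.
For morning: m+18=e, o+18=g, r+18=j, n+18=f, i+18=a, n+18=f, g+18=y.

egjfafy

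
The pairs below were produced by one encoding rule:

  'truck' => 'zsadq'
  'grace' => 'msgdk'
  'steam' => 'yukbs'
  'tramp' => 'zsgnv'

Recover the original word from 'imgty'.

class

A repeating key of period 2 is used — shifts +6, +1 over and over.
Reversing it on imgty: i−6=c, m−1=l, g−6=a, t−1=s, y−6=s.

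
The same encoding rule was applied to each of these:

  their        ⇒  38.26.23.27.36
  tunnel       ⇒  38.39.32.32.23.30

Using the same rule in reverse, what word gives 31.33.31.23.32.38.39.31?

Each letter is replaced by its alphabet position (a=1..z=26) + 18.
Undoing it on 31.33.31.23.32.38.39.31: 31→(31−18)÷1=13=m, 33→(33−18)÷1=15=o, 31→(31−18)÷1=13=m, 23→(23−18)÷1=5=e, 32→(32−18)÷1=14=n, 38→(38−18)÷1=20=t, 39→(39−18)÷1=21=u, 31→(31−18)÷1=13=m.

momentum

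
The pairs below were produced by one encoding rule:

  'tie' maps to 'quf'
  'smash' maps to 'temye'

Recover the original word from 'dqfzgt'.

The output letters match the input read backwards, each shifted +12: tie reversed is eit. Two steps: reverse the string, then apply a Caesar shift of +12.
Reversing it on dqfzgt: shift back: d−12=r, q−12=e, f−12=t, z−12=n, g−12=u, t−12=h → retnuh; then reverse → hunter.

hunter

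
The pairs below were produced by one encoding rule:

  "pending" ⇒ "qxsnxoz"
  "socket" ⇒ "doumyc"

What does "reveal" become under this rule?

The output letters match the input read backwards, each shifted +10: pending reversed is gnidnep. The word is reversed, then every letter is shifted forward by 10.
For reveal: reverse → laever; then shift: l+10=v, a+10=k, e+10=o, v+10=f, e+10=o, r+10=b.

vkofob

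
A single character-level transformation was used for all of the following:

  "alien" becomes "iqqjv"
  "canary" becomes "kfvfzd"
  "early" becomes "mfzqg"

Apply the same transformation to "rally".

zftqg

Shifts by position in alien: pos 0: a→i (+8), pos 1: l→q (+5), pos 2: i→q (+8), pos 3: e→j (+5) — repeating every 2. The shifts repeat in a cycle of length 2: positions 0,1,… shift by +8, +5, then the pattern repeats.
Applying it to rally: r+8=z, a+5=f, l+8=t, l+5=q, y+8=g.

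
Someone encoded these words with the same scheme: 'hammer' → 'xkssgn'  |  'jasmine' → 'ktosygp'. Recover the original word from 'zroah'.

built

Two steps: reverse the string, then apply a Caesar shift of +6.
Reversing it on zroah: shift back: z−6=t, r−6=l, o−6=i, a−6=u, h−6=b → tliub; then reverse → built.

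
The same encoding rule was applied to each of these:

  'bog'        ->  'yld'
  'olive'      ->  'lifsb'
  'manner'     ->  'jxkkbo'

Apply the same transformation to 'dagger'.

Compare letters: b→y is +23, o→l is +23, g→d is +23 — a constant shift. Each letter is shifted forward by 23 in the alphabet (a Caesar shift of +23).
On dagger: d+23=a, a+23=x, g+23=d, g+23=d, e+23=b, r+23=o.

axddbo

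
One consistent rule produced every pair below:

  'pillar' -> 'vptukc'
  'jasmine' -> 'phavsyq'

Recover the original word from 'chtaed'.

walrus

In pillar: p→v is +6, i→p is +7, l→t is +8, l→u is +9 — the shift increases by 1 each position. Letter i (0-indexed) is shifted by i+6, so successive shifts are 6, 7, 8, ….
Decoding chtaed: c−6=w, h−7=a, t−8=l, a−9=r, e−10=u, d−11=s.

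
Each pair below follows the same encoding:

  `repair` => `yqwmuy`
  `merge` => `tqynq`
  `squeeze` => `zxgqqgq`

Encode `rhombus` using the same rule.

yoatigz

The shift depends on letter class: consonant r→y is +7, but vowel e→q is +12. Vowels shift forward by 12 and consonants shift forward by 7.
For rhombus: r(cons)+7=y, h(cons)+7=o, o(vowel)+12=a, m(cons)+7=t, b(cons)+7=i, u(vowel)+12=g, s(cons)+7=z.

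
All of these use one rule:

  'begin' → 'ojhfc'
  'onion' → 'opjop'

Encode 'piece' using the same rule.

fdfjq

Two steps: reverse the string, then apply a Caesar shift of +1.
For piece: reverse → eceip; then shift: e+1=f, c+1=d, e+1=f, i+1=j, p+1=q.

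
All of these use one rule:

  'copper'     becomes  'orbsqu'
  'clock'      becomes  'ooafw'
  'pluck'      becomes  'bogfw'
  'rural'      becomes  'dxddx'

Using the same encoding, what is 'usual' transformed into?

A repeating key of period 2 is used — shifts +12, +3 over and over.
On usual: u+12=g, s+3=v, u+12=g, a+3=d, l+12=x.

gvgdx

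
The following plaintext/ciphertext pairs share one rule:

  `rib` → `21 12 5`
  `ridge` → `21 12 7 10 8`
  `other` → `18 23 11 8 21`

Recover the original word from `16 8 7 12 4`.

Each letter is replaced by its alphabet position (a=1..z=26) + 3.
Undoing it on 16 8 7 12 4: 16→(16−3)÷1=13=m, 8→(8−3)÷1=5=e, 7→(7−3)÷1=4=d, 12→(12−3)÷1=9=i, 4→(4−3)÷1=1=a.

media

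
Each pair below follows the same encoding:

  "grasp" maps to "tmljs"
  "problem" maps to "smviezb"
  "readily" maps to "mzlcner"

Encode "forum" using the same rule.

wvmdb

g(6)→t(19) and r(17)→m(12) fit y≡23x+11 (mod 26); the inverse of 23 mod 26 is 17. This is an affine cipher: with a=0,…,z=25, each position x becomes (23x+11) mod 26.
For forum: f(5)→23·5+11≡22=w; o(14)→23·14+11≡21=v; r(17)→23·17+11≡12=m; u(20)→23·20+11≡3=d; m(12)→23·12+11≡1=b (all mod 26).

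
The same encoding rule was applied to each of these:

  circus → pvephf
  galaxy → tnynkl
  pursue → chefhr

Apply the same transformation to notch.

abgpu

Compare letters: c→p is +13, i→v is +13, r→e is +13 — a constant shift. Each letter is shifted forward by 13 in the alphabet (a Caesar shift of +13).
Applying it to notch: n+13=a, o+13=b, t+13=g, c+13=p, h+13=u.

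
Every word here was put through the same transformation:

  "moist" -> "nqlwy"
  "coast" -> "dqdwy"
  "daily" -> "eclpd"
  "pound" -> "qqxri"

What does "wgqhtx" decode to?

vendor

Each letter shifts forward by (position + 1), i.e. 1, 2, 3, … — the shift grows by one for each successive letter.
Undoing it on wgqhtx: w−1=v, g−2=e, q−3=n, h−4=d, t−5=o, x−6=r.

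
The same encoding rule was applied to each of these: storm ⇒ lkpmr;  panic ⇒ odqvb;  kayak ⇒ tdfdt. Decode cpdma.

board

s(18)→l(11) and t(19)→k(10) fit y≡25x+3 (mod 26); the inverse of 25 mod 26 is 25. This is an affine cipher: with a=0,…,z=25, each position x becomes (25x+3) mod 26.
Reversing it on cpdma: c(2)→25·(2−3)≡1=b; p(15)→25·(15−3)≡14=o; d(3)→25·(3−3)≡0=a; m(12)→25·(12−3)≡17=r; a(0)→25·(0−3)≡3=d (all mod 26).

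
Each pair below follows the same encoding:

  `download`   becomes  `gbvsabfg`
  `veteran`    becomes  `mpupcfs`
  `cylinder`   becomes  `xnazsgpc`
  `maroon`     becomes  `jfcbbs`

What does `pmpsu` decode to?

d(3)→g(6) and o(14)→b(1) fit y≡9x+5 (mod 26); the inverse of 9 mod 26 is 3. This is an affine cipher: with a=0,…,z=25, each position x becomes (9x+5) mod 26.
Reversing it on pmpsu: p(15)→3·(15−5)≡4=e; m(12)→3·(12−5)≡21=v; p(15)→3·(15−5)≡4=e; s(18)→3·(18−5)≡13=n; u(20)→3·(20−5)≡19=t (all mod 26).

event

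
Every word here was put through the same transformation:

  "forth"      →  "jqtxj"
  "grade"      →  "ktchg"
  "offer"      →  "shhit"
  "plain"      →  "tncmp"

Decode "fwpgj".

Shifts by position in forth: pos 0: f→j (+4), pos 1: o→q (+2), pos 2: r→t (+2), pos 3: t→x (+4), pos 4: h→j (+2) — repeating every 3. A repeating key of period 3 is used — shifts +4, +2, +2 over and over.
Reversing it on fwpgj: f−4=b, w−2=u, p−2=n, g−4=c, j−2=h.

bunch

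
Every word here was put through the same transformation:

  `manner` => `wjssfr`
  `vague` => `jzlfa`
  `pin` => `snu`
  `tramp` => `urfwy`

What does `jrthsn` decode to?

The output letters match the input read backwards, each shifted +5: manner reversed is rennam. Two steps: reverse the string, then apply a Caesar shift of +5.
Reversing it on jrthsn: shift back: j−5=e, r−5=m, t−5=o, h−5=c, s−5=n, n−5=i → emocni; then reverse → income.

income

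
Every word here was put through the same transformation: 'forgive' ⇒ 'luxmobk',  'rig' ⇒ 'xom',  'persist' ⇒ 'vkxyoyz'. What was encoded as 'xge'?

It's a constant shift of +6 (ROT6).
Reversing it on xge: x−6=r, g−6=a, e−6=y.

ray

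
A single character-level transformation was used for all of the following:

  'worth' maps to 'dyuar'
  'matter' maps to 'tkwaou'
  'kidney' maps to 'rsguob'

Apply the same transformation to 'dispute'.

ksvwewl

Shifts by position in worth: pos 0: w→d (+7), pos 1: o→y (+10), pos 2: r→u (+3), pos 3: t→a (+7), pos 4: h→r (+10) — repeating every 3. The shifts repeat in a cycle of length 3: positions 0,1,… shift by +7, +10, +3, then the pattern repeats.
Applying it to dispute: d+7=k, i+10=s, s+3=v, p+7=w, u+10=e, t+3=w, e+7=l.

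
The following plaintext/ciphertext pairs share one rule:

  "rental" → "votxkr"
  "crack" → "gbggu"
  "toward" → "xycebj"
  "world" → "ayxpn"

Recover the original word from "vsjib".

rider

The shifts repeat in a cycle of length 3: positions 0,1,… shift by +4, +10, +6, then the pattern repeats.
Reversing it on vsjib: v−4=r, s−10=i, j−6=d, i−4=e, b−10=r.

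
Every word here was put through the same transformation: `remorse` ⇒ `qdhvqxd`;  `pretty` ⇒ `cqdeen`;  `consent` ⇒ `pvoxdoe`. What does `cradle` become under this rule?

pqbwad

Each letter's alphabet position (a=0..z=25) is mapped through 7·x+1 mod 26 — an affine cipher.
For cradle: c(2)→7·2+1≡15=p; r(17)→7·17+1≡16=q; a(0)→7·0+1≡1=b; d(3)→7·3+1≡22=w; l(11)→7·11+1≡0=a; e(4)→7·4+1≡3=d (all mod 26).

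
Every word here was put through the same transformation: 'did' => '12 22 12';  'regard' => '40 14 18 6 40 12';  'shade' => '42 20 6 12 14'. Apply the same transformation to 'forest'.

16 34 40 14 42 44

d(#4)→12 and i(#9)→22: differences scale by 2, so n = 2·pos + 4. With a=1..z=26, the number is 2·pos + 4.
For forest: f=6→16, o=15→34, r=18→40, e=5→14, s=19→42, t=20→44.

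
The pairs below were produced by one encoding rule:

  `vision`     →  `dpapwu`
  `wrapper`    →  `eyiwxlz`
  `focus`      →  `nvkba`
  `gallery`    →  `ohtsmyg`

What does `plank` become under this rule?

xsius

Shifts by position in vision: pos 0: v→d (+8), pos 1: i→p (+7), pos 2: s→a (+8), pos 3: i→p (+7) — repeating every 2. It's a Vigenère-style cipher with numeric key [8,7]: position i shifts by key[i mod 2].
Applying it to plank: p+8=x, l+7=s, a+8=i, n+7=u, k+8=s.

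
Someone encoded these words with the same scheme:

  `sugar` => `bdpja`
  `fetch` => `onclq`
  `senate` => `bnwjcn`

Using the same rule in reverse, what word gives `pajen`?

It's a constant shift of +9 (ROT9).
Decoding pajen: p−9=g, a−9=r, j−9=a, e−9=v, n−9=e.

grave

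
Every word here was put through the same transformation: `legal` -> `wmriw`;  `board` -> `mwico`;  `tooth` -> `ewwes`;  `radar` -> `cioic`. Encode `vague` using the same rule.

The shift depends on letter class: consonant l→w is +11, but vowel e→m is +8. The rule splits by letter class: vowels +8, consonants +11.
On vague: v(cons)+11=g, a(vowel)+8=i, g(cons)+11=r, u(vowel)+8=c, e(vowel)+8=m.

gircm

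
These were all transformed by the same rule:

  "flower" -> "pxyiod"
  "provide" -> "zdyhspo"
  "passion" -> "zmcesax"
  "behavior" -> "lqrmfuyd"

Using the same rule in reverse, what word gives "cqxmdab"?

senator

Shifts by position in flower: pos 0: f→p (+10), pos 1: l→x (+12), pos 2: o→y (+10), pos 3: w→i (+12) — repeating every 2. A repeating key of period 2 is used — shifts +10, +12 over and over.
Decoding cqxmdab: c−10=s, q−12=e, x−10=n, m−12=a, d−10=t, a−12=o, b−10=r.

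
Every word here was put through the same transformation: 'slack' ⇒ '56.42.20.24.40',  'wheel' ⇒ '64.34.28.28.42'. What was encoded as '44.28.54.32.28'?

Each letter becomes 2×(its alphabet position, a=1..z=26) + 18.
Decoding 44.28.54.32.28: 44→(44−18)÷2=13=m, 28→(28−18)÷2=5=e, 54→(54−18)÷2=18=r, 32→(32−18)÷2=7=g, 28→(28−18)÷2=5=e.

merge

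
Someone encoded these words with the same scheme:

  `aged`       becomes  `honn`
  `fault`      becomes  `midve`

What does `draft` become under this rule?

In aged: a→h is +7, g→o is +8, e→n is +9, d→n is +10 — the shift increases by 1 each position. Each letter shifts forward by (position + 7), i.e. 7, 8, 9, … — the shift grows by one for each successive letter.
Applying it to draft: d+7=k, r+8=z, a+9=j, f+10=p, t+11=e.

kzjpe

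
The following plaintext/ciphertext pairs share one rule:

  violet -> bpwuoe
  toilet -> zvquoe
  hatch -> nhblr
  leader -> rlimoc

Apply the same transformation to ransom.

xhvbyx

In violet: v→b is +6, i→p is +7, o→w is +8, l→u is +9 — the shift increases by 1 each position. Each letter shifts forward by (position + 6), i.e. 6, 7, 8, … — the shift grows by one for each successive letter.
On ransom: r+6=x, a+7=h, n+8=v, s+9=b, o+10=y, m+11=x.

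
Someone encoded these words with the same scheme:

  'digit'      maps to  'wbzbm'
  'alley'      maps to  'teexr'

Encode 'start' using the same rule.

lmtkm

Compare letters: d→w is +19, i→b is +19, g→z is +19 — a constant shift. Each letter is shifted forward by 19 in the alphabet (a Caesar shift of +19).
For start: s+19=l, t+19=m, a+19=t, r+19=k, t+19=m.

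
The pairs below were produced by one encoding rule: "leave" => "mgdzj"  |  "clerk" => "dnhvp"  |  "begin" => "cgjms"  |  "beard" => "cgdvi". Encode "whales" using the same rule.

xjdpjy

In leave: l→m is +1, e→g is +2, a→d is +3, v→z is +4 — the shift increases by 1 each position. Each letter shifts forward by (position + 1), i.e. 1, 2, 3, … — the shift grows by one for each successive letter.
For whales: w+1=x, h+2=j, a+3=d, l+4=p, e+5=j, s+6=y.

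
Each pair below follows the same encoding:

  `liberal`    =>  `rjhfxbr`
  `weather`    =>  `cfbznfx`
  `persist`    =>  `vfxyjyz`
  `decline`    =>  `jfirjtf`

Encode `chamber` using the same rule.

inbshfx

The shift depends on letter class: consonant l→r is +6, but vowel i→j is +1. The rule splits by letter class: vowels +1, consonants +6.
Applying it to chamber: c(cons)+6=i, h(cons)+6=n, a(vowel)+1=b, m(cons)+6=s, b(cons)+6=h, e(vowel)+1=f, r(cons)+6=x.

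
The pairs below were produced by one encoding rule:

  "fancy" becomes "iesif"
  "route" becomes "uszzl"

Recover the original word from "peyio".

In fancy: f→i is +3, a→e is +4, n→s is +5, c→i is +6 — the shift increases by 1 each position. The shift increases by 1 at each position, starting from +3: 3, 4, 5, ….
Decoding peyio: p−3=m, e−4=a, y−5=t, i−6=c, o−7=h.

match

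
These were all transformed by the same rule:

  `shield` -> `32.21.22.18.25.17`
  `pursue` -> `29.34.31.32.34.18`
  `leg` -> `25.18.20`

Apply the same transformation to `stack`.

32.33.14.16.24

s is letter #19 and maps to 32: an offset of 13. Each letter is replaced by its alphabet position (a=1..z=26) + 13.
For stack: s=19→32, t=20→33, a=1→14, c=3→16, k=11→24.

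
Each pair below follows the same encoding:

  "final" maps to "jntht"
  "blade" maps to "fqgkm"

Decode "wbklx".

sweep

Each letter shifts forward by (position + 4), i.e. 4, 5, 6, … — the shift grows by one for each successive letter.
Undoing it on wbklx: w−4=s, b−5=w, k−6=e, l−7=e, x−8=p.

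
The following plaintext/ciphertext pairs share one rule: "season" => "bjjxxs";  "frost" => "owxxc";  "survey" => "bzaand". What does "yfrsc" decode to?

paint

Shifts by position in season: pos 0: s→b (+9), pos 1: e→j (+5), pos 2: a→j (+9), pos 3: s→x (+5) — repeating every 2. It's a Vigenère-style cipher with numeric key [9,5]: position i shifts by key[i mod 2].
Undoing it on yfrsc: y−9=p, f−5=a, r−9=i, s−5=n, c−9=t.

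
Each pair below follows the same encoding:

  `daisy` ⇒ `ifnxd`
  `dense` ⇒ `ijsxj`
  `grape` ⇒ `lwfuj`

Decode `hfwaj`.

carve

Compare letters: d→i is +5, a→f is +5, i→n is +5 — a constant shift. Each letter is shifted forward by 5 in the alphabet (a Caesar shift of +5).
Reversing it on hfwaj: h−5=c, f−5=a, w−5=r, a−5=v, j−5=e.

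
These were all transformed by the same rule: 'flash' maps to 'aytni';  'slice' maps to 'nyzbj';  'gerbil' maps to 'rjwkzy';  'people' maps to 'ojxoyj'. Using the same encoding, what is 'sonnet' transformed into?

nxggje

f(5)→a(0) and l(11)→y(24) fit y≡17x+19 (mod 26); the inverse of 17 mod 26 is 23. Treating letters as 0–25, the rule is x ↦ 17x + 19 (mod 26).
On sonnet: s(18)→17·18+19≡13=n; o(14)→17·14+19≡23=x; n(13)→17·13+19≡6=g; n(13)→17·13+19≡6=g; e(4)→17·4+19≡9=j; t(19)→17·19+19≡4=e (all mod 26).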